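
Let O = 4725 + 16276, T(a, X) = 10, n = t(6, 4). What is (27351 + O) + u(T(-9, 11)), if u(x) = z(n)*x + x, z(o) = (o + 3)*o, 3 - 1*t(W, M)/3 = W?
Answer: 48902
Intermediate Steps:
t(W, M) = 9 - 3*W
n = -9 (n = 9 - 3*6 = 9 - 18 = -9)
z(o) = o*(3 + o) (z(o) = (3 + o)*o = o*(3 + o))
O = 21001
u(x) = 55*x (u(x) = (-9*(3 - 9))*x + x = (-9*(-6))*x + x = 54*x + x = 55*x)
(27351 + O) + u(T(-9, 11)) = (27351 + 21001) + 55*10 = 48352 + 550 = 48902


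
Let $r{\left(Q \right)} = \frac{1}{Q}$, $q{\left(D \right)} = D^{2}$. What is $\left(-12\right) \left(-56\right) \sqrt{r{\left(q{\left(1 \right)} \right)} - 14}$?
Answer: $672 i \sqrt{13} \approx 2422.9 i$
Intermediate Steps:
$\left(-12\right) \left(-56\right) \sqrt{r{\left(q{\left(1 \right)} \right)} - 14} = \left(-12\right) \left(-56\right) \sqrt{\frac{1}{1^{2}} - 14} = 672 \sqrt{1^{-1} - 14} = 672 \sqrt{1 - 14} = 672 \sqrt{-13} = 672 i \sqrt{13}$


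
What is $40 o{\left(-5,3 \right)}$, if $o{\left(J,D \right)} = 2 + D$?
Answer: $200$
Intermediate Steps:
$40 o{\left(-5,3 \right)} = 40 \left(2 + 3\right) = 40 \cdot 5 = 200$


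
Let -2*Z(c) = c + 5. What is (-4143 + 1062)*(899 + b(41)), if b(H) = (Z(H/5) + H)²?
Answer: -160393779/25 ≈ -6.4158e+6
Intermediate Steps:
Z(c) = -5/2 - c/2 (Z(c) = -(c + 5)/2 = -(5 + c)/2 = -5/2 - c/2)
b(H) = (-5/2 + 9*H/10)² (b(H) = ((-5/2 - H/(2*5)) + H)² = ((-5/2 - H/10) + H)² = (-5/2 + 9*H/10)²)
(-4143 + 1062)*(899 + b(41)) = (-4143 + 1062)*(899 + (25 - 9*41)²/100) = -3081*(899 + (25 - 369)²/100) = -3081*(899 + (1/100)*(-344)²) = -3081*(899 + (1/100)*118336) = -3081*(899 + 29584/25) = -3081*52059/25 = -160393779/25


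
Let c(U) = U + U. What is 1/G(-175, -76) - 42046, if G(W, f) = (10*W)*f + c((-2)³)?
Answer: -5591445263/132984 ≈ -42046.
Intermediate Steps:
c(U) = 2*U
G(W, f) = -16 + 10*W*f (G(W, f) = (10*W)*f + 2*(-2)³ = 10*W*f + 2*(-8) = 10*W*f - 16 = -16 + 10*W*f)
1/G(-175, -76) - 42046 = 1/(-16 + 10*(-175)*(-76)) - 42046 = 1/(-16 + 133000) - 42046 = 1/132984 - 42046 = -5591445263/132984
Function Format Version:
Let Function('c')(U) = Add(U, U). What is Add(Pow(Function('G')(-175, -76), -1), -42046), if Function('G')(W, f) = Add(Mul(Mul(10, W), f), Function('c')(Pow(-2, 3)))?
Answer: Rational(-5591445263, 132984) ≈ -42046.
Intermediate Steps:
Function('c')(U) = Mul(2, U)
Function('G')(W, f) = Add(-16, Mul(10, W, f)) (Function('G')(W, f) = Add(Mul(Mul(10, W), f), Mul(2, Pow(-2, 3))) = Add(Mul(10, W, f), Mul(2, -8)) = Add(Mul(10, W, f), -16) = Add(-16, Mul(10, W, f)))
Add(Pow(Function('G')(-175, -76), -1), -42046) = Add(Pow(Add(-16, Mul(10, -175, -76)), -1), -42046) = Add(Pow(Add(-16, 133000), -1), -42046) = Add(Pow(132984, -1), -42046) = Add(Rational(1, 132984), -42046) = Rational(-5591445263, 132984)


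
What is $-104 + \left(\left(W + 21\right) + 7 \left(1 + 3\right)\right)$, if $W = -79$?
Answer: $-134$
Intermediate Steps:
$-104 + \left(\left(W + 21\right) + 7 \left(1 + 3\right)\right) = -104 + \left(\left(-79 + 21\right) + 7 \left(1 + 3\right)\right) = -104 + \left(-58 + 7 \cdot 4\right) = -104 + \left(-58 + 28\right) = -104 - 30 = -134$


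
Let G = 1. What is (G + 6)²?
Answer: 49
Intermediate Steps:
(G + 6)² = (1 + 6)² = 7² = 49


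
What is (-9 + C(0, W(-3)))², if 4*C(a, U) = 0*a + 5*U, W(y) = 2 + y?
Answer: 1681/16 ≈ 105.06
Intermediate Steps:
C(a, U) = 5*U/4 (C(a, U) = (0*a + 5*U)/4 = (0 + 5*U)/4 = (5*U)/4 = 5*U/4)
(-9 + C(0, W(-3)))² = (-9 + 5*(2 - 3)/4)² = (-9 + (5/4)*(-1))² = (-9 - 5/4)² = (-41/4)² = 1681/16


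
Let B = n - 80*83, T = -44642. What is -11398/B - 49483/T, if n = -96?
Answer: 210536751/75177128 ≈ 2.8005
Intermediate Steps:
B = -6736 (B = -96 - 80*83 = -96 - 6640 = -6736)
-11398/B - 49483/T = -11398/(-6736) - 49483/(-44642) = -11398*(-1/6736) - 49483*(-1/44642) = 5699/3368 + 49483/44642 = 210536751/75177128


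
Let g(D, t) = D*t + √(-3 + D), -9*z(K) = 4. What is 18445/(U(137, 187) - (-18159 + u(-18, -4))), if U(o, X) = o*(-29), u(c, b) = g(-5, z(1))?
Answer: 10595601135/8147772182 + 1494045*I*√2/8147772182 ≈ 1.3004 + 0.00025932*I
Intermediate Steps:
z(K) = -4/9 (z(K) = -⅑*4 = -4/9)
g(D, t) = √(-3 + D) + D*t
u(c, b) = 20/9 + 2*I*√2 (u(c, b) = √(-3 - 5) - 5*(-4/9) = √(-8) + 20/9 = 2*I*√2 + 20/9 = 20/9 + 2*I*√2)
U(o, X) = -29*o
18445/(U(137, 187) - (-18159 + u(-18, -4))) = 18445/(-29*137 - (-18159 + (20/9 + 2*I*√2))) = 18445/(-3973 - (-163411/9 + 2*I*√2)) = 18445/(-3973 + (163411/9 - 2*I*√2)) = 18445/(127654/9 - 2*I*√2)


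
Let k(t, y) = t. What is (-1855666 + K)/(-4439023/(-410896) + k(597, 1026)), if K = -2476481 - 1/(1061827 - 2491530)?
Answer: -508991960206251328/71411930620261 ≈ -7127.5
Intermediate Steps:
K = -3540632315142/1429703 (K = -2476481 - 1/(-1429703) = -2476481 - 1*(-1/1429703) = -2476481 + 1/1429703 = -3540632315142/1429703 ≈ -2.4765e+6)
(-1855666 + K)/(-4439023/(-410896) + k(597, 1026)) = (-1855666 - 3540632315142/1429703)/(-4439023/(-410896) + 597) = -6193683562340/(1429703*(-4439023*(-1/410896) + 597)) = -6193683562340/(1429703*(4439023/410896 + 597)) = -6193683562340/(1429703*249743935/410896) = -6193683562340/1429703*410896/249743935 = -508991960206251328/71411930620261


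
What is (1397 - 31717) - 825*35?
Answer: -59195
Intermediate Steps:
(1397 - 31717) - 825*35 = -30320 - 28875 = -59195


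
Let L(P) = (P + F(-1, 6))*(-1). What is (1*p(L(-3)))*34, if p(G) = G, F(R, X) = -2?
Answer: 170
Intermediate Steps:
L(P) = 2 - P (L(P) = (P - 2)*(-1) = (-2 + P)*(-1) = 2 - P)
(1*p(L(-3)))*34 = (1*(2 - 1*(-3)))*34 = (1*(2 + 3))*34 = (1*5)*34 = 5*34 = 170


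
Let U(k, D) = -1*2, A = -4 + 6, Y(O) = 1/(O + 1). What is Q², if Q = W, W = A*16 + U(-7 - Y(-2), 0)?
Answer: 900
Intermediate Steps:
Y(O) = 1/(1 + O)
A = 2
U(k, D) = -2
W = 30 (W = 2*16 - 2 = 32 - 2 = 30)
Q = 30
Q² = 30² = 900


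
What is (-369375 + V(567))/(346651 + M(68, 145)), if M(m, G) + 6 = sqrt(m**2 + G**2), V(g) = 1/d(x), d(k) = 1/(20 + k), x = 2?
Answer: -9848797745/9243286952 + 369353*sqrt(25649)/120162730376 ≈ -1.0650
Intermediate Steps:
V(g) = 22 (V(g) = 1/(1/(20 + 2)) = 1/(1/22) = 22)
M(m, G) = -6 + sqrt(G**2 + m**2) (M(m, G) = -6 + sqrt(m**2 + G**2) = -6 + sqrt(G**2 + m**2))
(-369375 + V(567))/(346651 + M(68, 145)) = (-369375 + 22)/(346651 + (-6 + sqrt(145**2 + 68**2))) = -369353/(346651 + (-6 + sqrt(21025 + 4624))) = -369353/(346651 + (-6 + sqrt(25649))) = -369353/(346645 + sqrt(25649))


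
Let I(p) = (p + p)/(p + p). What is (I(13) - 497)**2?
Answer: 246016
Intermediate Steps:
I(p) = 1 (I(p) = (2*p)/((2*p)) = (2*p)*(1/(2*p)) = 1)
(I(13) - 497)**2 = (1 - 497)**2 = (-496)**2 = 246016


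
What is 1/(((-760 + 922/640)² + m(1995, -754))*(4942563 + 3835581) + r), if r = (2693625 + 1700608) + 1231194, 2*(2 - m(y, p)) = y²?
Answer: -3200/39736130730705643 ≈ -8.0531e-14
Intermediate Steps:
m(y, p) = 2 - y²/2
r = 5625427 (r = 4394233 + 1231194 = 5625427)
1/(((-760 + 922/640)² + m(1995, -754))*(4942563 + 3835581) + r) = 1/(((-760 + 922/640)² + (2 - ½*1995²))*(4942563 + 3835581) + 5625427) = 1/(((-760 + 922*(1/640))² + (2 - ½*3980025))*8778144 + 5625427) = 1/(((-760 + 461/320)² + (2 - 3980025/2))*8778144 + 5625427) = 1/(((-242739/320)² - 3980021/2)*8778144 + 5625427) = 1/((58922222121/102400 - 3980021/2)*8778144 + 5625427) = 1/(-144854853079/102400*8778144 + 5625427) = 1/(-39736148732072043/3200 + 5625427) = 1/(-39736130730705643/3200) = -3200/39736130730705643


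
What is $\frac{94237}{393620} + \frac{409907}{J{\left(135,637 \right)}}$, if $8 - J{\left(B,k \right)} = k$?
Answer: $- \frac{161288318267}{247586980} \approx -651.44$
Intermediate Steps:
$J{\left(B,k \right)} = 8 - k$
$\frac{94237}{393620} + \frac{409907}{J{\left(135,637 \right)}} = \frac{94237}{393620} + \frac{409907}{8 - 637} = 94237 \cdot \frac{1}{393620} + \frac{409907}{8 - 637} = \frac{94237}{393620} + \frac{409907}{-629} = \frac{94237}{393620} + 409907 \left(- \frac{1}{629}\right) = \frac{94237}{393620} - \frac{409907}{629} = - \frac{161288318267}{247586980}$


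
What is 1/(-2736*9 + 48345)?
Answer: 1/23721 ≈ 4.2157e-5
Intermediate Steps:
1/(-2736*9 + 48345) = 1/(-24624 + 48345) = 1/23721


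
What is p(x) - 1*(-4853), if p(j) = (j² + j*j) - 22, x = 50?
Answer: 9831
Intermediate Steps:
p(j) = -22 + 2*j² (p(j) = (j² + j²) - 22 = 2*j² - 22 = -22 + 2*j²)
p(x) - 1*(-4853) = (-22 + 2*50²) - 1*(-4853) = (-22 + 2*2500) + 4853 = (-22 + 5000) + 4853 = 4978 + 4853 = 9831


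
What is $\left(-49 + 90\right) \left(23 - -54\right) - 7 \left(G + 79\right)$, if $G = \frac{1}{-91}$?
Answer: $\frac{33853}{13} \approx 2604.1$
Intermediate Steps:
$G = - \frac{1}{91} \approx -0.010989$
$\left(-49 + 90\right) \left(23 - -54\right) - 7 \left(G + 79\right) = \left(-49 + 90\right) \left(23 - -54\right) - 7 \left(- \frac{1}{91} + 79\right) = 41 \left(23 + 54\right) - 7 \cdot \frac{7188}{91} = 41 \cdot 77 - \frac{7188}{13} = 3157 - \frac{7188}{13} = \frac{33853}{13}$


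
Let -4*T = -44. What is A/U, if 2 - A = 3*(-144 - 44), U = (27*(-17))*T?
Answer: -566/5049 ≈ -0.11210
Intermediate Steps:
T = 11 (T = -1/4*(-44) = 11)
U = -5049 (U = (27*(-17))*11 = -459*11 = -5049)
A = 566 (A = 2 - 3*(-144 - 44) = 2 - 3*(-188) = 2 - 1*(-564) = 2 + 564 = 566)
A/U = 566/(-5049) = 566*(-1/5049) = -566/5049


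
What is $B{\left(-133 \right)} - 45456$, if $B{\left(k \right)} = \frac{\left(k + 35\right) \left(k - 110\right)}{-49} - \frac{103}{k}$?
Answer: $- \frac{6110183}{133} \approx -45941.0$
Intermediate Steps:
$B{\left(k \right)} = - \frac{103}{k} - \frac{\left(-110 + k\right) \left(35 + k\right)}{49}$ ($B{\left(k \right)} = \left(35 + k\right) \left(-110 + k\right) \left(- \frac{1}{49}\right) - \frac{103}{k} = \left(-110 + k\right) \left(35 + k\right) \left(- \frac{1}{49}\right) - \frac{103}{k} = - \frac{\left(-110 + k\right) \left(35 + k\right)}{49} - \frac{103}{k} = - \frac{103}{k} - \frac{\left(-110 + k\right) \left(35 + k\right)}{49}$)
$B{\left(-133 \right)} - 45456 = \frac{-5047 - 133 \left(3850 - \left(-133\right)^{2} + 75 \left(-133\right)\right)}{49 \left(-133\right)} - 45456 = \frac{1}{49} \left(- \frac{1}{133}\right) \left(-5047 - 133 \left(3850 - 17689 - 9975\right)\right) - 45456 = \frac{1}{49} \left(- \frac{1}{133}\right) \left(-5047 - -3167262\right) - 45456 = \frac{1}{49} \left(- \frac{1}{133}\right) \left(-5047 + 3167262\right) - 45456 = \frac{1}{49} \left(- \frac{1}{133}\right) 3162215 - 45456 = - \frac{64535}{133} - 45456 = - \frac{6110183}{133}$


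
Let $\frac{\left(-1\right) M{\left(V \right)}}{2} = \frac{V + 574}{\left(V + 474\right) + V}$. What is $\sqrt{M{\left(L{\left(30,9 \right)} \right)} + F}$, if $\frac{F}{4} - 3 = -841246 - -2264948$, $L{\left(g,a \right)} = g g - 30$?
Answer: $\frac{2 \sqrt{193853052102}}{369} \approx 2386.4$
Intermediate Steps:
$L{\left(g,a \right)} = -30 + g^{2}$ ($L{\left(g,a \right)} = g^{2} - 30 = -30 + g^{2}$)
$F = 5694820$ ($F = 12 + 4 \left(-841246 - -2264948\right) = 12 + 4 \left(-841246 + 2264948\right) = 12 + 4 \cdot 1423702 = 12 + 5694808 = 5694820$)
$M{\left(V \right)} = - \frac{2 \left(574 + V\right)}{474 + 2 V}$ ($M{\left(V \right)} = - 2 \frac{V + 574}{\left(V + 474\right) + V} = - 2 \frac{574 + V}{\left(474 + V\right) + V} = - 2 \frac{574 + V}{474 + 2 V} = - \frac{2 \left(574 + V\right)}{474 + 2 V}$)
$\sqrt{M{\left(L{\left(30,9 \right)} \right)} + F} = \sqrt{\frac{-574 - \left(-30 + 30^{2}\right)}{237 - \left(30 - 30^{2}\right)} + 5694820} = \sqrt{\frac{-574 - \left(-30 + 900\right)}{237 + \left(-30 + 900\right)} + 5694820} = \sqrt{\frac{-574 - 870}{237 + 870} + 5694820} = \sqrt{\frac{-574 - 870}{1107} + 5694820} = \sqrt{\frac{1}{1107} \left(-1444\right) + 5694820} = \sqrt{- \frac{1444}{1107} + 5694820} = \sqrt{\frac{6304164296}{1107}} = \frac{2 \sqrt{193853052102}}{369}$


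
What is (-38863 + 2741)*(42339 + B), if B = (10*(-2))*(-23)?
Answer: -1545985478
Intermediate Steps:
B = 460 (B = -20*(-23) = 460)
(-38863 + 2741)*(42339 + B) = (-38863 + 2741)*(42339 + 460) = -36122*42799 = -1545985478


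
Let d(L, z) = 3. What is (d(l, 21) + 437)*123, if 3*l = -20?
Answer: 54120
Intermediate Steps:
l = -20/3 (l = (1/3)*(-20) = -20/3 ≈ -6.6667)
(d(l, 21) + 437)*123 = (3 + 437)*123 = 440*123 = 54120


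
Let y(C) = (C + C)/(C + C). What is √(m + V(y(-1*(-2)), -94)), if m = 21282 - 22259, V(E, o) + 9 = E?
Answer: I*√985 ≈ 31.385*I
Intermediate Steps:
y(C) = 1 (y(C) = (2*C)/((2*C)) = (2*C)*(1/(2*C)) = 1)
V(E, o) = -9 + E
m = -977
√(m + V(y(-1*(-2)), -94)) = √(-977 + (-9 + 1)) = √(-977 - 8) = √(-985) = I*√985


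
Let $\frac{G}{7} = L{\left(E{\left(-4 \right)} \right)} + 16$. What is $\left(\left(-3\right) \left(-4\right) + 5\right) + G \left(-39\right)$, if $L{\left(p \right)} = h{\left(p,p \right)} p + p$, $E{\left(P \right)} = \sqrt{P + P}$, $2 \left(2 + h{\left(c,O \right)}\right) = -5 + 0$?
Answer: $-4351 + 1911 i \sqrt{2} \approx -4351.0 + 2702.6 i$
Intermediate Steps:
$h{\left(c,O \right)} = - \frac{9}{2}$ ($h{\left(c,O \right)} = -2 + \frac{-5 + 0}{2} = -2 + \frac{1}{2} \left(-5\right) = -2 - \frac{5}{2} = - \frac{9}{2}$)
$E{\left(P \right)} = \sqrt{2} \sqrt{P}$ ($E{\left(P \right)} = \sqrt{2 P} = \sqrt{2} \sqrt{P}$)
$L{\left(p \right)} = - \frac{7 p}{2}$ ($L{\left(p \right)} = - \frac{9 p}{2} + p = - \frac{7 p}{2}$)
$G = 112 - 49 i \sqrt{2}$ ($G = 7 \left(- \frac{7 \sqrt{2} \sqrt{-4}}{2} + 16\right) = 7 \left(- \frac{7 \sqrt{2} \cdot 2 i}{2} + 16\right) = 7 \left(- \frac{7 \cdot 2 i \sqrt{2}}{2} + 16\right) = 7 \left(- 7 i \sqrt{2} + 16\right) = 7 \left(16 - 7 i \sqrt{2}\right) = 112 - 49 i \sqrt{2} \approx 112.0 - 69.297 i$)
$\left(\left(-3\right) \left(-4\right) + 5\right) + G \left(-39\right) = \left(\left(-3\right) \left(-4\right) + 5\right) + \left(112 - 49 i \sqrt{2}\right) \left(-39\right) = \left(12 + 5\right) - \left(4368 - 1911 i \sqrt{2}\right) = 17 - \left(4368 - 1911 i \sqrt{2}\right) = -4351 + 1911 i \sqrt{2}$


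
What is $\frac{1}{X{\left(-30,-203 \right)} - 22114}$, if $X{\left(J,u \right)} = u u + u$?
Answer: $\frac{1}{18892} \approx 5.2932 \cdot 10^{-5}$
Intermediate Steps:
$X{\left(J,u \right)} = u + u^{2}$ ($X{\left(J,u \right)} = u^{2} + u = u + u^{2}$)
$\frac{1}{X{\left(-30,-203 \right)} - 22114} = \frac{1}{- 203 \left(1 - 203\right) - 22114} = \frac{1}{\left(-203\right) \left(-202\right) - 22114} = \frac{1}{41006 - 22114} = \frac{1}{18892}$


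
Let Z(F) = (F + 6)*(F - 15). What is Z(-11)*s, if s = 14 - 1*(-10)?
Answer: 3120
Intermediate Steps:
Z(F) = (-15 + F)*(6 + F) (Z(F) = (6 + F)*(-15 + F) = (-15 + F)*(6 + F))
s = 24 (s = 14 + 10 = 24)
Z(-11)*s = (-90 + (-11)² - 9*(-11))*24 = (-90 + 121 + 99)*24 = 130*24 = 3120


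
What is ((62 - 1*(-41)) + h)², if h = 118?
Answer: 48841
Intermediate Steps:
((62 - 1*(-41)) + h)² = ((62 - 1*(-41)) + 118)² = ((62 + 41) + 118)² = (103 + 118)² = 221² = 48841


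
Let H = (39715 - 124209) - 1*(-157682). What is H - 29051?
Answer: 44137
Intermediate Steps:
H = 73188 (H = -84494 + 157682 = 73188)
H - 29051 = 73188 - 29051 = 44137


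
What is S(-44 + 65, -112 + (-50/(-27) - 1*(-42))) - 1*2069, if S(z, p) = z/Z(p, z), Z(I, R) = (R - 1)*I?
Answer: -76139767/36800 ≈ -2069.0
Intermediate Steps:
Z(I, R) = I*(-1 + R) (Z(I, R) = (-1 + R)*I = I*(-1 + R))
S(z, p) = z/(p*(-1 + z)) (S(z, p) = z/((p*(-1 + z))) = z*(1/(p*(-1 + z))) = z/(p*(-1 + z)))
S(-44 + 65, -112 + (-50/(-27) - 1*(-42))) - 1*2069 = (-44 + 65)/((-112 + (-50/(-27) - 1*(-42)))*(-1 + (-44 + 65))) - 1*2069 = 21/((-112 + (-50*(-1/27) + 42))*(-1 + 21)) - 2069 = 21/((-112 + (50/27 + 42))*20) - 2069 = 21*(1/20)/(-112 + 1184/27) - 2069 = 21*(1/20)/(-1840/27) - 2069 = 21*(-27/1840)*(1/20) - 2069 = -567/36800 - 2069 = -76139767/36800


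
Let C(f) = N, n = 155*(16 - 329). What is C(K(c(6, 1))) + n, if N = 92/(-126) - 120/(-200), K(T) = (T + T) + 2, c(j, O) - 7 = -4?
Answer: -15282266/315 ≈ -48515.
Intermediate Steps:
c(j, O) = 3 (c(j, O) = 7 - 4 = 3)
n = -48515 (n = 155*(-313) = -48515)
K(T) = 2 + 2*T (K(T) = 2*T + 2 = 2 + 2*T)
N = -41/315 (N = 92*(-1/126) - 120*(-1/200) = -46/63 + ⅗ = -41/315 ≈ -0.13016)
C(f) = -41/315
C(K(c(6, 1))) + n = -41/315 - 48515 = -15282266/315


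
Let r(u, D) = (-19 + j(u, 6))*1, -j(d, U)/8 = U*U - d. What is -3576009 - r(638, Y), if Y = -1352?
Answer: -3580806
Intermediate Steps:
j(d, U) = -8*U² + 8*d (j(d, U) = -8*(U*U - d) = -8*(U² - d) = -8*U² + 8*d)
r(u, D) = -307 + 8*u (r(u, D) = (-19 + (-8*6² + 8*u))*1 = (-19 + (-8*36 + 8*u))*1 = (-19 + (-288 + 8*u))*1 = (-307 + 8*u)*1 = -307 + 8*u)
-3576009 - r(638, Y) = -3576009 - (-307 + 8*638) = -3576009 - (-307 + 5104) = -3576009 - 1*4797 = -3576009 - 4797 = -3580806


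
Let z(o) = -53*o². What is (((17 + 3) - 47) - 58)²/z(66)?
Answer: -7225/230868 ≈ -0.031295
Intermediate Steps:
(((17 + 3) - 47) - 58)²/z(66) = (((17 + 3) - 47) - 58)²/((-53*66²)) = ((20 - 47) - 58)²/((-53*4356)) = (-27 - 58)²/(-230868) = (-85)²*(-1/230868) = 7225*(-1/230868) = -7225/230868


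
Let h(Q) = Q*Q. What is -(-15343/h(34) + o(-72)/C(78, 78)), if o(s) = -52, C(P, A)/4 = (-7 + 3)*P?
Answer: 91769/6936 ≈ 13.231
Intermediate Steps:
h(Q) = Q²
C(P, A) = -16*P (C(P, A) = 4*((-7 + 3)*P) = 4*(-4*P) = -16*P)
-(-15343/h(34) + o(-72)/C(78, 78)) = -(-15343/(34²) - 52/((-16*78))) = -(-15343/1156 - 52/(-1248)) = -(-15343*1/1156 - 52*(-1/1248)) = -(-15343/1156 + 1/24) = -1*(-91769/6936) = 91769/6936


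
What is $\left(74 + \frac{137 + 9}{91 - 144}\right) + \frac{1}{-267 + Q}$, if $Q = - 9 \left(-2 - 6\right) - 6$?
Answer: $\frac{758923}{10653} \approx 71.24$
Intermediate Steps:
$Q = 66$ ($Q = - 9 \left(-2 - 6\right) - 6 = \left(-9\right) \left(-8\right) - 6 = 72 - 6 = 66$)
$\left(74 + \frac{137 + 9}{91 - 144}\right) + \frac{1}{-267 + Q} = \left(74 + \frac{137 + 9}{91 - 144}\right) + \frac{1}{-267 + 66} = \left(74 + \frac{146}{91 - 144}\right) + \frac{1}{-201} = \left(74 + \frac{146}{-53}\right) - \frac{1}{201} = \left(74 + 146 \left(- \frac{1}{53}\right)\right) - \frac{1}{201} = \left(74 - \frac{146}{53}\right) - \frac{1}{201} = \frac{3776}{53} - \frac{1}{201} = \frac{758923}{10653}$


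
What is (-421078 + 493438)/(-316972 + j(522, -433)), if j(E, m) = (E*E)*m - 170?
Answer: -1340/2190791 ≈ -0.00061165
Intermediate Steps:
j(E, m) = -170 + m*E² (j(E, m) = E²*m - 170 = m*E² - 170 = -170 + m*E²)
(-421078 + 493438)/(-316972 + j(522, -433)) = (-421078 + 493438)/(-316972 + (-170 - 433*522²)) = 72360/(-316972 + (-170 - 433*272484)) = 72360/(-316972 + (-170 - 117985572)) = 72360/(-316972 - 117985742) = 72360/(-118302714) = 72360*(-1/118302714) = -1340/2190791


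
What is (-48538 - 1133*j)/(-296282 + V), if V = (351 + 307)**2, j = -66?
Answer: 13120/68341 ≈ 0.19198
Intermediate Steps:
V = 432964 (V = 658**2 = 432964)
(-48538 - 1133*j)/(-296282 + V) = (-48538 - 1133*(-66))/(-296282 + 432964) = (-48538 + 74778)/136682 = 26240*(1/136682) = 13120/68341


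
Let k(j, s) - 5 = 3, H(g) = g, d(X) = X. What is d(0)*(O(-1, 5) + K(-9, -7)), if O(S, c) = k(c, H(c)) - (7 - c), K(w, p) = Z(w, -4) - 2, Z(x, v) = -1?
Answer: 0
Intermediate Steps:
k(j, s) = 8 (k(j, s) = 5 + 3 = 8)
K(w, p) = -3 (K(w, p) = -1 - 2 = -3)
O(S, c) = 1 + c (O(S, c) = 8 - (7 - c) = 8 + (-7 + c) = 1 + c)
d(0)*(O(-1, 5) + K(-9, -7)) = 0*((1 + 5) - 3) = 0*(6 - 3) = 0*3 = 0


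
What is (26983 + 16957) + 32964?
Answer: 76904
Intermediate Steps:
(26983 + 16957) + 32964 = 43940 + 32964 = 76904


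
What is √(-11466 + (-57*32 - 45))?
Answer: I*√13335 ≈ 115.48*I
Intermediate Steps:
√(-11466 + (-57*32 - 45)) = √(-11466 + (-1824 - 45)) = √(-11466 - 1869) = √(-13335) = I*√13335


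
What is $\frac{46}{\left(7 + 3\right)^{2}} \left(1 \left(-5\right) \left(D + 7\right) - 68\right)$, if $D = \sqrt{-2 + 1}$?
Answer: $- \frac{2369}{50} - \frac{23 i}{10} \approx -47.38 - 2.3 i$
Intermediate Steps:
$D = i$ ($D = \sqrt{-1} = i \approx 1.0 i$)
$\frac{46}{\left(7 + 3\right)^{2}} \left(1 \left(-5\right) \left(D + 7\right) - 68\right) = \frac{46}{\left(7 + 3\right)^{2}} \left(1 \left(-5\right) \left(i + 7\right) - 68\right) = \frac{46}{10^{2}} \left(- 5 \left(7 + i\right) - 68\right) = \frac{46}{100} \left(\left(-35 - 5 i\right) - 68\right) = 46 \cdot \frac{1}{100} \left(-103 - 5 i\right) = \frac{23 \left(-103 - 5 i\right)}{50} = - \frac{2369}{50} - \frac{23 i}{10}$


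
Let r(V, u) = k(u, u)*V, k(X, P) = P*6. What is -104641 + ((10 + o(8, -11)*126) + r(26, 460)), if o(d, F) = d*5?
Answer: -27831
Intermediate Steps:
k(X, P) = 6*P
r(V, u) = 6*V*u (r(V, u) = (6*u)*V = 6*V*u)
o(d, F) = 5*d
-104641 + ((10 + o(8, -11)*126) + r(26, 460)) = -104641 + ((10 + (5*8)*126) + 6*26*460) = -104641 + ((10 + 40*126) + 71760) = -104641 + ((10 + 5040) + 71760) = -104641 + (5050 + 71760) = -104641 + 76810 = -27831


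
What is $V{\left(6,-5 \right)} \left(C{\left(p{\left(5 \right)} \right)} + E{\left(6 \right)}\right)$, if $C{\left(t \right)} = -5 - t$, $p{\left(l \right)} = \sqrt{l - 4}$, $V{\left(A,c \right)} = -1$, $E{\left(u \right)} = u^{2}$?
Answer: $-30$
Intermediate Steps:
$p{\left(l \right)} = \sqrt{-4 + l}$
$V{\left(6,-5 \right)} \left(C{\left(p{\left(5 \right)} \right)} + E{\left(6 \right)}\right) = - (\left(-5 - \sqrt{-4 + 5}\right) + 6^{2}) = - (\left(-5 - \sqrt{1}\right) + 36) = - (\left(-5 - 1\right) + 36) = - (-6 + 36) = \left(-1\right) 30 = -30$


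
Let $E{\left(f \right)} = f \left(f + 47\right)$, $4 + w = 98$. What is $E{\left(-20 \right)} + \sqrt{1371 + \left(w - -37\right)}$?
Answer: $-540 + \sqrt{1502} \approx -501.24$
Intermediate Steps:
$w = 94$ ($w = -4 + 98 = 94$)
$E{\left(f \right)} = f \left(47 + f\right)$
$E{\left(-20 \right)} + \sqrt{1371 + \left(w - -37\right)} = - 20 \left(47 - 20\right) + \sqrt{1371 + \left(94 - -37\right)} = \left(-20\right) 27 + \sqrt{1371 + \left(94 + 37\right)} = -540 + \sqrt{1371 + 131} = -540 + \sqrt{1502}$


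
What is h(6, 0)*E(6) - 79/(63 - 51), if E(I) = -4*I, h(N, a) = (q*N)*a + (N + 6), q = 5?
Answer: -3535/12 ≈ -294.58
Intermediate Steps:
h(N, a) = 6 + N + 5*N*a (h(N, a) = (5*N)*a + (N + 6) = 5*N*a + (6 + N) = 6 + N + 5*N*a)
h(6, 0)*E(6) - 79/(63 - 51) = (6 + 6 + 5*6*0)*(-4*6) - 79/(63 - 51) = (6 + 6 + 0)*(-24) - 79/12 = 12*(-24) + (1/12)*(-79) = -288 - 79/12 = -3535/12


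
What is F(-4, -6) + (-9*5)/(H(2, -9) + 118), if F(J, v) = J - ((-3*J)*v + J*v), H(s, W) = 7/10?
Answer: 51778/1187 ≈ 43.621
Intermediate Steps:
H(s, W) = 7/10 (H(s, W) = 7*(⅒) = 7/10)
F(J, v) = J + 2*J*v (F(J, v) = J - (-3*J*v + J*v) = J - (-2)*J*v = J + 2*J*v)
F(-4, -6) + (-9*5)/(H(2, -9) + 118) = -4*(1 + 2*(-6)) + (-9*5)/(7/10 + 118) = -4*(1 - 12) - 45/1187/10 = -4*(-11) - 45*10/1187 = 44 - 450/1187 = 51778/1187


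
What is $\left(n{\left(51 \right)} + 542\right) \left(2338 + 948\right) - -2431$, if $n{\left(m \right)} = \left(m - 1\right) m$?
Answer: $10162743$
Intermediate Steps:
$n{\left(m \right)} = m \left(-1 + m\right)$ ($n{\left(m \right)} = \left(-1 + m\right) m = m \left(-1 + m\right)$)
$\left(n{\left(51 \right)} + 542\right) \left(2338 + 948\right) - -2431 = \left(51 \left(-1 + 51\right) + 542\right) \left(2338 + 948\right) - -2431 = \left(51 \cdot 50 + 542\right) 3286 + 2431 = \left(2550 + 542\right) 3286 + 2431 = 3092 \cdot 3286 + 2431 = 10160312 + 2431 = 10162743$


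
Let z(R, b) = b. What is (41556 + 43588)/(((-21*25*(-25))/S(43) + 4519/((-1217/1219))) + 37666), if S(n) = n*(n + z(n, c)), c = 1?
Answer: 196049509216/76321962137 ≈ 2.5687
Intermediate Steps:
S(n) = n*(1 + n) (S(n) = n*(n + 1) = n*(1 + n))
(41556 + 43588)/(((-21*25*(-25))/S(43) + 4519/((-1217/1219))) + 37666) = (41556 + 43588)/(((-21*25*(-25))/((43*(1 + 43))) + 4519/((-1217/1219))) + 37666) = 85144/(((-525*(-25))/((43*44)) + 4519/((-1217*1/1219))) + 37666) = 85144/((13125/1892 + 4519/(-1217/1219)) + 37666) = 85144/((13125*(1/1892) + 4519*(-1219/1217)) + 37666) = 85144/((13125/1892 - 5508661/1217) + 37666) = 85144/(-10406413487/2302564 + 37666) = 85144/(76321962137/2302564) = 85144*(2302564/76321962137) = 196049509216/76321962137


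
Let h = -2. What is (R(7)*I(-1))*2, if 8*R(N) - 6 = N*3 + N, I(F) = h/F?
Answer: 17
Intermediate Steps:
I(F) = -2/F
R(N) = 3/4 + N/2 (R(N) = 3/4 + (N*3 + N)/8 = 3/4 + (3*N + N)/8 = 3/4 + (4*N)/8 = 3/4 + N/2)
(R(7)*I(-1))*2 = ((3/4 + (1/2)*7)*(-2/(-1)))*2 = ((3/4 + 7/2)*(-2*(-1)))*2 = ((17/4)*2)*2 = (17/2)*2 = 17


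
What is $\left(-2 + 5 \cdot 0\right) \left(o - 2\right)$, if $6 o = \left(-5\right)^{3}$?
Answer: $\frac{137}{3} \approx 45.667$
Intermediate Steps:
$o = - \frac{125}{6}$ ($o = \frac{\left(-5\right)^{3}}{6} = \frac{1}{6} \left(-125\right) = - \frac{125}{6} \approx -20.833$)
$\left(-2 + 5 \cdot 0\right) \left(o - 2\right) = \left(-2 + 5 \cdot 0\right) \left(- \frac{125}{6} - 2\right) = \left(-2 + 0\right) \left(- \frac{137}{6}\right) = \left(-2\right) \left(- \frac{137}{6}\right) = \frac{137}{3}$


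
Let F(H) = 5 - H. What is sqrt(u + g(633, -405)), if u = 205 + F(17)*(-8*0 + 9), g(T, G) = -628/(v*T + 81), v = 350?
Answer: sqrt(4764529931349)/221631 ≈ 9.8487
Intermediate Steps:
g(T, G) = -628/(81 + 350*T) (g(T, G) = -628/(350*T + 81) = -628/(81 + 350*T))
u = 97 (u = 205 + (5 - 1*17)*(-8*0 + 9) = 205 + (5 - 17)*(0 + 9) = 205 - 12*9 = 205 - 108 = 97)
sqrt(u + g(633, -405)) = sqrt(97 - 628/(81 + 350*633)) = sqrt(97 - 628/(81 + 221550)) = sqrt(97 - 628/221631) = sqrt(21497579/221631) = sqrt(4764529931349)/221631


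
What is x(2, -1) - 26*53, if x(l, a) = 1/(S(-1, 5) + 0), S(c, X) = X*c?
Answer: -6891/5 ≈ -1378.2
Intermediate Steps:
x(l, a) = -⅕ (x(l, a) = 1/(5*(-1) + 0) = 1/(-5 + 0) = 1/(-5) = -⅕)
x(2, -1) - 26*53 = -⅕ - 26*53 = -⅕ - 1378 = -6891/5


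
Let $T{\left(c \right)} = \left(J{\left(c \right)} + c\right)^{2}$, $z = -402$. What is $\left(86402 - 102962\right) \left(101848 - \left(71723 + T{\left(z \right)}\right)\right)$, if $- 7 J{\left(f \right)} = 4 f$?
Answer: $- \frac{359169840}{49} \approx -7.33 \cdot 10^{6}$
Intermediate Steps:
$J{\left(f \right)} = - \frac{4 f}{7}$
$T{\left(c \right)} = \frac{9 c^{2}}{49}$ ($T{\left(c \right)} = \left(- \frac{4 c}{7} + c\right)^{2} = \left(\frac{3 c}{7}\right)^{2} = \frac{9 c^{2}}{49}$)
$\left(86402 - 102962\right) \left(101848 - \left(71723 + T{\left(z \right)}\right)\right) = \left(86402 - 102962\right) \left(101848 - \left(71723 + \frac{9 \left(-402\right)^{2}}{49}\right)\right) = - 16560 \left(101848 - \left(71723 + \frac{9}{49} \cdot 161604\right)\right) = - 16560 \left(101848 - \frac{4968863}{49}\right) = \left(-16560\right) \frac{21689}{49} = - \frac{359169840}{49}$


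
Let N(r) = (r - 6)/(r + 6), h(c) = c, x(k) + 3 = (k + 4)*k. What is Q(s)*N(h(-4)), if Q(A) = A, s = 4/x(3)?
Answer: -10/9 ≈ -1.1111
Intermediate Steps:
x(k) = -3 + k*(4 + k) (x(k) = -3 + (k + 4)*k = -3 + (4 + k)*k = -3 + k*(4 + k))
s = 2/9 (s = 4/(-3 + 3² + 4*3) = 4/(-3 + 9 + 12) = 4/18 = 4*(1/18) = 2/9 ≈ 0.22222)
N(r) = (-6 + r)/(6 + r)
Q(s)*N(h(-4)) = 2*((-6 - 4)/(6 - 4))/9 = 2*(-10/2)/9 = 2*((½)*(-10))/9 = (2/9)*(-5) = -10/9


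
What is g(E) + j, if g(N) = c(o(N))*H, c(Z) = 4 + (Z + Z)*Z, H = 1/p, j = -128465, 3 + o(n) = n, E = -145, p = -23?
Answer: -2998507/23 ≈ -1.3037e+5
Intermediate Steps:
o(n) = -3 + n
H = -1/23 (H = 1/(-23) = -1/23 ≈ -0.043478)
c(Z) = 4 + 2*Z² (c(Z) = 4 + (2*Z)*Z = 4 + 2*Z²)
g(N) = -4/23 - 2*(-3 + N)²/23 (g(N) = (4 + 2*(-3 + N)²)*(-1/23) = -4/23 - 2*(-3 + N)²/23)
g(E) + j = (-4/23 - 2*(-3 - 145)²/23) - 128465 = (-4/23 - 2/23*(-148)²) - 128465 = (-4/23 - 2/23*21904) - 128465 = (-4/23 - 43808/23) - 128465 = -43812/23 - 128465 = -2998507/23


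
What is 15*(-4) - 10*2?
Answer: -80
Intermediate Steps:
15*(-4) - 10*2 = -60 - 20 = -80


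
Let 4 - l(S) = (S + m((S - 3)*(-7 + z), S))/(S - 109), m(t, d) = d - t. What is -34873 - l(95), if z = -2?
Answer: -244648/7 ≈ -34950.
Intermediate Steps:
l(S) = 4 - (-27 + 11*S)/(-109 + S) (l(S) = 4 - (S + (S - (S - 3)*(-7 - 2)))/(S - 109) = 4 - (S + (S - (-3 + S)*(-9)))/(-109 + S) = 4 - (S + (S - (27 - 9*S)))/(-109 + S) = 4 - (S + (S + (-27 + 9*S)))/(-109 + S) = 4 - (S + (-27 + 10*S))/(-109 + S) = 4 - (-27 + 11*S)/(-109 + S))
-34873 - l(95) = -34873 - (-409 - 7*95)/(-109 + 95) = -34873 - (-409 - 665)/(-14) = -34873 - (-1)*(-1074)/14 = -34873 - 1*537/7 = -34873 - 537/7 = -244648/7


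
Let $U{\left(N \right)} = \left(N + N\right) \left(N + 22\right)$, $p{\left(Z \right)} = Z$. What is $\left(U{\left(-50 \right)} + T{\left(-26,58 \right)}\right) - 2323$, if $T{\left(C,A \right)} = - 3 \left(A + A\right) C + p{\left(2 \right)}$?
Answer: $9527$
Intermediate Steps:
$U{\left(N \right)} = 2 N \left(22 + N\right)$
$T{\left(C,A \right)} = 2 - 6 A C$ ($T{\left(C,A \right)} = - 3 \left(A + A\right) C + 2 = - 3 \cdot 2 A C + 2 = - 6 A C + 2 = 2 - 6 A C$)
$\left(U{\left(-50 \right)} + T{\left(-26,58 \right)}\right) - 2323 = \left(2 \left(-50\right) \left(22 - 50\right) - \left(-2 + 348 \left(-26\right)\right)\right) - 2323 = \left(2 \left(-50\right) \left(-28\right) + \left(2 + 9048\right)\right) - 2323 = \left(2800 + 9050\right) - 2323 = 11850 - 2323 = 9527$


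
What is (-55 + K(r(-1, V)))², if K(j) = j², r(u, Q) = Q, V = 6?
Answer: 361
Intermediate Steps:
(-55 + K(r(-1, V)))² = (-55 + 6²)² = (-55 + 36)² = (-19)² = 361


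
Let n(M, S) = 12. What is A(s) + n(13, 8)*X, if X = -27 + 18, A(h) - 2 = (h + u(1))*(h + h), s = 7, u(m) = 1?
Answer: 6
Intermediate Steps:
A(h) = 2 + 2*h*(1 + h) (A(h) = 2 + (h + 1)*(h + h) = 2 + (1 + h)*(2*h) = 2 + 2*h*(1 + h))
X = -9
A(s) + n(13, 8)*X = (2 + 2*7 + 2*7**2) + 12*(-9) = (2 + 14 + 2*49) - 108 = (2 + 14 + 98) - 108 = 114 - 108 = 6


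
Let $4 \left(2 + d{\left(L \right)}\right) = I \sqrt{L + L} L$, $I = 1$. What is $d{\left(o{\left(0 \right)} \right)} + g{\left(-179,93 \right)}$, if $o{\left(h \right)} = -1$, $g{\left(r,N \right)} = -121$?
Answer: $-123 - \frac{i \sqrt{2}}{4} \approx -123.0 - 0.35355 i$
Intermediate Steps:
$d{\left(L \right)} = -2 + \frac{\sqrt{2} L^{\frac{3}{2}}}{4}$ ($d{\left(L \right)} = -2 + \frac{1 \sqrt{L + L} L}{4} = -2 + \frac{1 \sqrt{2 L} L}{4} = -2 + \frac{1 \sqrt{2} \sqrt{L} L}{4} = -2 + \frac{\sqrt{2} \sqrt{L} L}{4} = -2 + \frac{\sqrt{2} L^{\frac{3}{2}}}{4}$)
$d{\left(o{\left(0 \right)} \right)} + g{\left(-179,93 \right)} = \left(-2 + \frac{\sqrt{2} \left(-1\right)^{\frac{3}{2}}}{4}\right) - 121 = \left(-2 + \frac{\sqrt{2} \left(- i\right)}{4}\right) - 121 = \left(-2 - \frac{i \sqrt{2}}{4}\right) - 121 = -123 - \frac{i \sqrt{2}}{4}$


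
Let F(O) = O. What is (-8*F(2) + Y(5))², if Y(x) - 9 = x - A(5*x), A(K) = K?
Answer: 729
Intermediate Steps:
Y(x) = 9 - 4*x (Y(x) = 9 + (x - 5*x) = 9 - 4*x)
(-8*F(2) + Y(5))² = (-8*2 + (9 - 4*5))² = (-16 + (9 - 20))² = (-16 - 11)² = (-27)² = 729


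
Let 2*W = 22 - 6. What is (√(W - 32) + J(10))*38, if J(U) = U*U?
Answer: 3800 + 76*I*√6 ≈ 3800.0 + 186.16*I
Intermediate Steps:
J(U) = U²
W = 8 (W = (22 - 6)/2 = (½)*16 = 8)
(√(W - 32) + J(10))*38 = (√(8 - 32) + 10²)*38 = (√(-24) + 100)*38 = (2*I*√6 + 100)*38 = (100 + 2*I*√6)*38 = 3800 + 76*I*√6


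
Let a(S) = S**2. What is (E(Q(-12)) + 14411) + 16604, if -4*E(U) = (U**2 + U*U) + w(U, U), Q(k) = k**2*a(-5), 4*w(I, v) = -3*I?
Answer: -6448310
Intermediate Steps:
w(I, v) = -3*I/4 (w(I, v) = (-3*I)/4 = -3*I/4)
Q(k) = 25*k**2 (Q(k) = k**2*(-5)**2 = k**2*25 = 25*k**2)
E(U) = -U**2/2 + 3*U/16 (E(U) = -((U**2 + U*U) - 3*U/4)/4 = -((U**2 + U**2) - 3*U/4)/4 = -(2*U**2 - 3*U/4)/4 = -U**2/2 + 3*U/16)
(E(Q(-12)) + 14411) + 16604 = ((25*(-12)**2)*(3 - 200*(-12)**2)/16 + 14411) + 16604 = ((25*144)*(3 - 200*144)/16 + 14411) + 16604 = ((1/16)*3600*(3 - 8*3600) + 14411) + 16604 = ((1/16)*3600*(3 - 28800) + 14411) + 16604 = ((1/16)*3600*(-28797) + 14411) + 16604 = (-6479325 + 14411) + 16604 = -6464914 + 16604 = -6448310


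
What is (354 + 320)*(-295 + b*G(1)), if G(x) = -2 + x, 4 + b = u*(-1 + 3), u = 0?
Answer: -196134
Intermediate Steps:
b = -4 (b = -4 + 0*(-1 + 3) = -4 + 0*2 = -4 + 0 = -4)
(354 + 320)*(-295 + b*G(1)) = (354 + 320)*(-295 - 4*(-2 + 1)) = 674*(-295 - 4*(-1)) = 674*(-295 + 4) = 674*(-291) = -196134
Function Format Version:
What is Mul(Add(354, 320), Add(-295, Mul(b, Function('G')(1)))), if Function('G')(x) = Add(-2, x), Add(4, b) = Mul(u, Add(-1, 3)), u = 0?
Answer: -196134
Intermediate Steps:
b = -4 (b = Add(-4, Mul(0, Add(-1, 3))) = Add(-4, Mul(0, 2)) = Add(-4, 0) = -4)
Mul(Add(354, 320), Add(-295, Mul(b, Function('G')(1)))) = Mul(Add(354, 320), Add(-295, Mul(-4, Add(-2, 1)))) = Mul(674, Add(-295, Mul(-4, -1))) = Mul(674, Add(-295, 4)) = Mul(674, -291) = -196134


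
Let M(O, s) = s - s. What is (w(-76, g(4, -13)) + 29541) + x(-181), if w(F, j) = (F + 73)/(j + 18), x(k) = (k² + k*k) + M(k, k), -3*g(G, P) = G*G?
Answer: 3612385/38 ≈ 95063.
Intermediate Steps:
M(O, s) = 0
g(G, P) = -G²/3 (g(G, P) = -G*G/3 = -G²/3)
x(k) = 2*k² (x(k) = (k² + k*k) + 0 = (k² + k²) + 0 = 2*k² + 0 = 2*k²)
w(F, j) = (73 + F)/(18 + j)
(w(-76, g(4, -13)) + 29541) + x(-181) = ((73 - 76)/(18 - ⅓*4²) + 29541) + 2*(-181)² = (-3/(18 - ⅓*16) + 29541) + 2*32761 = (-3/(18 - 16/3) + 29541) + 65522 = (-3/(38/3) + 29541) + 65522 = ((3/38)*(-3) + 29541) + 65522 = (-9/38 + 29541) + 65522 = 1122549/38 + 65522 = 3612385/38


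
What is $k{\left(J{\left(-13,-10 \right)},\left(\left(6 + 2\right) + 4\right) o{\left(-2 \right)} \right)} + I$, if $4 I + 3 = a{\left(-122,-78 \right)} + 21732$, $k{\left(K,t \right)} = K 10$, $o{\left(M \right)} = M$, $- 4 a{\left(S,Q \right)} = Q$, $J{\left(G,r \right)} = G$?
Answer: $\frac{42457}{8} \approx 5307.1$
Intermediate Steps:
$a{\left(S,Q \right)} = - \frac{Q}{4}$
$k{\left(K,t \right)} = 10 K$
$I = \frac{43497}{8}$ ($I = - \frac{3}{4} + \frac{\left(- \frac{1}{4}\right) \left(-78\right) + 21732}{4} = - \frac{3}{4} + \frac{\frac{39}{2} + 21732}{4} = - \frac{3}{4} + \frac{1}{4} \cdot \frac{43503}{2} = - \frac{3}{4} + \frac{43503}{8} = \frac{43497}{8} \approx 5437.1$)
$k{\left(J{\left(-13,-10 \right)},\left(\left(6 + 2\right) + 4\right) o{\left(-2 \right)} \right)} + I = 10 \left(-13\right) + \frac{43497}{8} = -130 + \frac{43497}{8} = \frac{42457}{8}$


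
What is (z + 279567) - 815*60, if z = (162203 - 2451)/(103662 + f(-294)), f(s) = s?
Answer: 2980468276/12921 ≈ 2.3067e+5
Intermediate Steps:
z = 19969/12921 (z = (162203 - 2451)/(103662 - 294) = 159752/103368 = 159752*(1/103368) = 19969/12921 ≈ 1.5455)
(z + 279567) - 815*60 = (19969/12921 + 279567) - 815*60 = 3612305176/12921 - 48900 = 2980468276/12921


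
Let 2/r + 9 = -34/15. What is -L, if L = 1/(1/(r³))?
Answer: 27000/4826809 ≈ 0.0055938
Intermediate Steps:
r = -30/169 (r = 2/(-9 - 34/15) = 2/(-169/15) = 2*(-15/169) = -30/169 ≈ -0.17751)
L = -27000/4826809 (L = 1/(1/((-30/169)³)) = 1/(1/(-27000/4826809)) = 1/(-4826809/27000) = -27000/4826809 ≈ -0.0055938)
-L = -1*(-27000/4826809) = 27000/4826809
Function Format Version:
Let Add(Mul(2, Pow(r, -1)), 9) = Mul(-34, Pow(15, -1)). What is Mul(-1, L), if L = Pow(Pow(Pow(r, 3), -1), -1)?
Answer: Rational(27000, 4826809) ≈ 0.0055938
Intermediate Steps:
r = Rational(-30, 169) (r = Mul(2, Pow(Add(-9, Mul(-34, Pow(15, -1))), -1)) = Mul(2, Pow(Add(-9, Mul(-34, Rational(1, 15))), -1)) = Mul(2, Pow(Add(-9, Rational(-34, 15)), -1)) = Mul(2, Pow(Rational(-169, 15), -1)) = Mul(2, Rational(-15, 169)) = Rational(-30, 169) ≈ -0.17751)
L = Rational(-27000, 4826809) (L = Pow(Pow(Pow(Rational(-30, 169), 3), -1), -1) = Pow(Pow(Rational(-27000, 4826809), -1), -1) = Pow(Rational(-4826809, 27000), -1) = Rational(-27000, 4826809) ≈ -0.0055938)
Mul(-1, L) = Mul(-1, Rational(-27000, 4826809)) = Rational(27000, 4826809)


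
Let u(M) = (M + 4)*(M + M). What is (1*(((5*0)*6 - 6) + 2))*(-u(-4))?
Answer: 0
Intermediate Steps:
u(M) = 2*M*(4 + M) (u(M) = (4 + M)*(2*M) = 2*M*(4 + M))
(1*(((5*0)*6 - 6) + 2))*(-u(-4)) = (1*(((5*0)*6 - 6) + 2))*(-2*(-4)*(4 - 4)) = (1*((0*6 - 6) + 2))*(-2*(-4)*0) = (1*((0 - 6) + 2))*(-1*0) = (1*(-6 + 2))*0 = (1*(-4))*0 = -4*0 = 0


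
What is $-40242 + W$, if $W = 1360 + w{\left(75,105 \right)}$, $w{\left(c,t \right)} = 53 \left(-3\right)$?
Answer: $-39041$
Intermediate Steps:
$w{\left(c,t \right)} = -159$
$W = 1201$ ($W = 1360 - 159 = 1201$)
$-40242 + W = -40242 + 1201 = -39041$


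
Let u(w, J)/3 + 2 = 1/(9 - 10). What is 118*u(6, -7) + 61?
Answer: -1001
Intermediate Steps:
u(w, J) = -9 (u(w, J) = -6 + 3/(9 - 10) = -6 + 3/(-1) = -6 + 3*(-1) = -6 - 3 = -9)
118*u(6, -7) + 61 = 118*(-9) + 61 = -1062 + 61 = -1001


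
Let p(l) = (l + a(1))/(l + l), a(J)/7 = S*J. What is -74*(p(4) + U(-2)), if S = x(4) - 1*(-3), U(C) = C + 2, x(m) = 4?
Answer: -1961/4 ≈ -490.25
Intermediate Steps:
U(C) = 2 + C
S = 7 (S = 4 - 1*(-3) = 4 + 3 = 7)
a(J) = 49*J (a(J) = 7*(7*J) = 49*J)
p(l) = (49 + l)/(2*l) (p(l) = (l + 49*1)/(l + l) = (l + 49)/((2*l)) = (49 + l)*(1/(2*l)) = (49 + l)/(2*l))
-74*(p(4) + U(-2)) = -74*((½)*(49 + 4)/4 + (2 - 2)) = -74*((½)*(¼)*53 + 0) = -74*(53/8 + 0) = -74*53/8 = -1961/4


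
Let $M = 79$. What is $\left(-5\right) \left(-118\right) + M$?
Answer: $669$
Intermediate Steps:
$\left(-5\right) \left(-118\right) + M = \left(-5\right) \left(-118\right) + 79 = 590 + 79 = 669$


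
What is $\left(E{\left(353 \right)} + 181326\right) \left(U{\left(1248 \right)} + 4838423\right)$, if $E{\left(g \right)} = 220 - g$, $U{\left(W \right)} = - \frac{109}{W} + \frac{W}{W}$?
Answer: $\frac{1094107302920299}{1248} \approx 8.7669 \cdot 10^{11}$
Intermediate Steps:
$U{\left(W \right)} = 1 - \frac{109}{W}$ ($U{\left(W \right)} = - \frac{109}{W} + 1 = 1 - \frac{109}{W}$)
$\left(E{\left(353 \right)} + 181326\right) \left(U{\left(1248 \right)} + 4838423\right) = \left(\left(220 - 353\right) + 181326\right) \left(\frac{-109 + 1248}{1248} + 4838423\right) = \left(\left(220 - 353\right) + 181326\right) \left(\frac{1}{1248} \cdot 1139 + 4838423\right) = \left(-133 + 181326\right) \left(\frac{1139}{1248} + 4838423\right) = 181193 \cdot \frac{6038353043}{1248} = \frac{1094107302920299}{1248}$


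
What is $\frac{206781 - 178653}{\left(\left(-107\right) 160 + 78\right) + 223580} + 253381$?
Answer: $\frac{8722138851}{34423} \approx 2.5338 \cdot 10^{5}$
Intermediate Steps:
$\frac{206781 - 178653}{\left(\left(-107\right) 160 + 78\right) + 223580} + 253381 = \frac{28128}{\left(-17120 + 78\right) + 223580} + 253381 = \frac{28128}{-17042 + 223580} + 253381 = \frac{28128}{206538} + 253381 = 28128 \cdot \frac{1}{206538} + 253381 = \frac{4688}{34423} + 253381 = \frac{8722138851}{34423}$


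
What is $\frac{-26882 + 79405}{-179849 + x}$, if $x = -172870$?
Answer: $- \frac{52523}{352719} \approx -0.14891$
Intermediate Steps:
$\frac{-26882 + 79405}{-179849 + x} = \frac{-26882 + 79405}{-179849 - 172870} = \frac{52523}{-352719} = 52523 \left(- \frac{1}{352719}\right) = - \frac{52523}{352719}$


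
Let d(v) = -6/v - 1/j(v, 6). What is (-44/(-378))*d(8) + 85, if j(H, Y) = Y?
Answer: 96269/1134 ≈ 84.893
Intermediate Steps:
d(v) = -⅙ - 6/v (d(v) = -6/v - 1/6 = -6/v - 1*⅙ = -6/v - ⅙ = -⅙ - 6/v)
(-44/(-378))*d(8) + 85 = (-44/(-378))*((⅙)*(-36 - 1*8)/8) + 85 = (-44*(-1/378))*((⅙)*(⅛)*(-36 - 8)) + 85 = 22*((⅙)*(⅛)*(-44))/189 + 85 = (22/189)*(-11/12) + 85 = -121/1134 + 85 = 96269/1134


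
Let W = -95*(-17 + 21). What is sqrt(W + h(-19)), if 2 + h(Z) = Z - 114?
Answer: I*sqrt(515) ≈ 22.694*I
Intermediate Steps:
W = -380 (W = -95*4 = -380)
h(Z) = -116 + Z (h(Z) = -2 + (Z - 114) = -2 + (-114 + Z) = -116 + Z)
sqrt(W + h(-19)) = sqrt(-380 + (-116 - 19)) = sqrt(-380 - 135) = sqrt(-515) = I*sqrt(515)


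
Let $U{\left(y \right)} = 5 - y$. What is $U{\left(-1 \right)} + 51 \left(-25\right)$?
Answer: $-1269$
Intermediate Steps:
$U{\left(-1 \right)} + 51 \left(-25\right) = \left(5 - -1\right) + 51 \left(-25\right) = \left(5 + 1\right) - 1275 = 6 - 1275 = -1269$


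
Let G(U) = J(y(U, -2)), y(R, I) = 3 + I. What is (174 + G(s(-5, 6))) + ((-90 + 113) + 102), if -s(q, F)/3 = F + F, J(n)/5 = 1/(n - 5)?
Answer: 1191/4 ≈ 297.75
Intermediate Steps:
J(n) = 5/(-5 + n) (J(n) = 5/(n - 5) = 5/(-5 + n))
s(q, F) = -6*F (s(q, F) = -3*(F + F) = -6*F)
G(U) = -5/4 (G(U) = 5/(-5 + (3 - 2)) = 5/(-5 + 1) = 5/(-4) = 5*(-¼) = -5/4)
(174 + G(s(-5, 6))) + ((-90 + 113) + 102) = (174 - 5/4) + ((-90 + 113) + 102) = 691/4 + (23 + 102) = 691/4 + 125 = 1191/4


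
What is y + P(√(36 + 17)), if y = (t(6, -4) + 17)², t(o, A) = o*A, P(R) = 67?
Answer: 116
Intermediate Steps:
t(o, A) = A*o
y = 49 (y = (-4*6 + 17)² = (-24 + 17)² = (-7)² = 49)
y + P(√(36 + 17)) = 49 + 67 = 116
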